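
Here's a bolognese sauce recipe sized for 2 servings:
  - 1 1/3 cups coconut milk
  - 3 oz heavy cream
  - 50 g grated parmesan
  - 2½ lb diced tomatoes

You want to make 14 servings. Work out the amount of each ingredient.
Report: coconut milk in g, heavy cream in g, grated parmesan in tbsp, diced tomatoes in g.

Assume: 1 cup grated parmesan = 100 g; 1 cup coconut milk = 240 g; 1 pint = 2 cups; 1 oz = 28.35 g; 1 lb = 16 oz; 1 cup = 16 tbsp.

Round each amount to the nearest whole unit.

coconut milk: 2240 g; heavy cream: 595 g; grated parmesan: 56 tbsp; diced tomatoes: 7938 g

Scaling factor: 14/2 = 7.
coconut milk: 4/3 cup × 7 × 240 g/cup = 2240 g
heavy cream: 3 oz × 7 × 28.35 g/oz ≈ 595 g
grated parmesan: 50 g × 7 ÷ 100 g/cup × 16 tbsp/cup = 56 tbsp
diced tomatoes: 2.5 lb × 7 × 16 oz/lb × 28.35 g/oz = 7938 g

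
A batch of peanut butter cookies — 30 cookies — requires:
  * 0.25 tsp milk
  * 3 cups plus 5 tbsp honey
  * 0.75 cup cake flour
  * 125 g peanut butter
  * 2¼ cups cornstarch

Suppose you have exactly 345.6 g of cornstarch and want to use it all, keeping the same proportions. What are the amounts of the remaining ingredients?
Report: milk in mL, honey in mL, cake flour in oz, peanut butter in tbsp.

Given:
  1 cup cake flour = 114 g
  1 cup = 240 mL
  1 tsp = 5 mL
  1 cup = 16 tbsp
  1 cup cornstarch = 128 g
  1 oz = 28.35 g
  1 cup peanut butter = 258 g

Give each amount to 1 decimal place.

milk: 1.5 mL; honey: 954.0 mL; cake flour: 3.6 oz; peanut butter: 9.3 tbsp

The original recipe has 288 g of cornstarch, so the scaling factor is 345.6 ÷ 288 = 6/5 = 1.2.
milk: 0.25 tsp × 6/5 × 5 mL/tsp = 1.5 mL
honey: (3 cup + 5 tbsp = 3.3125 cup) × 6/5 × 240 mL/cup = 954.0 mL
cake flour: 0.75 cup × 6/5 × 114 g/cup ÷ 28.35 g/oz ≈ 3.6 oz
peanut butter: 125 g × 6/5 ÷ 258 g/cup × 16 tbsp/cup ≈ 9.3 tbsp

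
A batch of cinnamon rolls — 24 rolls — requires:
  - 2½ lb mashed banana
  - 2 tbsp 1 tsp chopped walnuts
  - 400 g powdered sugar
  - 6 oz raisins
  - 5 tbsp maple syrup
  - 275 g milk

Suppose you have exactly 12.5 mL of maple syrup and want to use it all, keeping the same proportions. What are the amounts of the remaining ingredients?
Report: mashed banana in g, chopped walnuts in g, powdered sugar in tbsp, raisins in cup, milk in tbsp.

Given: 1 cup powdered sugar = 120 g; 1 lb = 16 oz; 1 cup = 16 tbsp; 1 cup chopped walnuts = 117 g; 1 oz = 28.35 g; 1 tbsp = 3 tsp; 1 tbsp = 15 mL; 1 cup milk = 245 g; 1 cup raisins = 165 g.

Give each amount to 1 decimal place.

The original recipe has 75 mL of maple syrup, so the scaling factor is 12.5 ÷ 75 = 1/6.
mashed banana: 2.5 lb × 1/6 × 16 oz/lb × 28.35 g/oz = 189.0 g
chopped walnuts: (2 tbsp + 1 tsp = 7/3 tbsp) × 1/6 ÷ 16 tbsp/cup × 117 g/cup ≈ 2.8 g
powdered sugar: 400 g × 1/6 ÷ 120 g/cup × 16 tbsp/cup ≈ 8.9 tbsp
raisins: 6 oz × 1/6 × 28.35 g/oz ÷ 165 g/cup ≈ 0.2 cup
milk: 275 g × 1/6 ÷ 245 g/cup × 16 tbsp/cup ≈ 3.0 tbsp

mashed banana: 189.0 g; chopped walnuts: 2.8 g; powdered sugar: 8.9 tbsp; raisins: 0.2 cup; milk: 3.0 tbsp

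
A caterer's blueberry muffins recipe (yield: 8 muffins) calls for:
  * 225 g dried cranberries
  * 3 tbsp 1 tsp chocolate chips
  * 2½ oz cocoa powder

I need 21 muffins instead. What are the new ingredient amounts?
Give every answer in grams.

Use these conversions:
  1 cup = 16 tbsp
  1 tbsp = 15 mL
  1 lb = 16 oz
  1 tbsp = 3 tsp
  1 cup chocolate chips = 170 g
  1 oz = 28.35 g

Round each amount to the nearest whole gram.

dried cranberries: 591 g; chocolate chips: 93 g; cocoa powder: 186 g

Scaling factor: 21/8 = 2.625.
dried cranberries: 225 g × 21/8 ≈ 591 g
chocolate chips: (3 tbsp + 1 tsp = 10/3 tbsp) × 21/8 ÷ 16 tbsp/cup × 170 g/cup ≈ 93 g
cocoa powder: 2.5 oz × 21/8 × 28.35 g/oz ≈ 186 g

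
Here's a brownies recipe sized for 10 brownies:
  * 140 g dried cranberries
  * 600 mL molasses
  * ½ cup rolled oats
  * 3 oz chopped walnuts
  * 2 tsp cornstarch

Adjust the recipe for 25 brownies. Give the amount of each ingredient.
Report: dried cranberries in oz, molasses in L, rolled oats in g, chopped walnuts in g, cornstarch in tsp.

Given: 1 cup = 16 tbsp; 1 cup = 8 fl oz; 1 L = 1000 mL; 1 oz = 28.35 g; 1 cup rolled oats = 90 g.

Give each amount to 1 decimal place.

dried cranberries: 12.3 oz; molasses: 1.5 L; rolled oats: 112.5 g; chopped walnuts: 212.6 g; cornstarch: 5.0 tsp

Scaling factor: 25/10 = 5/2 = 2.5.
dried cranberries: 140 g × 5/2 ÷ 28.35 g/oz ≈ 12.3 oz
molasses: 600 mL × 5/2 ÷ 1000 mL/L = 1.5 L
rolled oats: 0.5 cup × 5/2 × 90 g/cup = 112.5 g
chopped walnuts: 3 oz × 5/2 × 28.35 g/oz ≈ 212.6 g
cornstarch: 2 tsp × 5/2 = 5.0 tsp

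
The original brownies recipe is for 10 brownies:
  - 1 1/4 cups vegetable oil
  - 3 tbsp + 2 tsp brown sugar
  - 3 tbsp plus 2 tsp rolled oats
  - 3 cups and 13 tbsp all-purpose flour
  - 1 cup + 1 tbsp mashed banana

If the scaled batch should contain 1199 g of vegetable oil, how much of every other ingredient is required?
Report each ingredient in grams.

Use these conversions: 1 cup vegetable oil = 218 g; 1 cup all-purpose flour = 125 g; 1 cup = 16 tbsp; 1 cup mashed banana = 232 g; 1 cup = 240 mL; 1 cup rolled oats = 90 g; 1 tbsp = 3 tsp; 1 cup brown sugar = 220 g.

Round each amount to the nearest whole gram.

brown sugar: 222 g; rolled oats: 91 g; all-purpose flour: 2097 g; mashed banana: 1085 g

The original recipe has 272.5 g of vegetable oil, so the scaling factor is 1199 ÷ 272.5 = 22/5 = 4.4.
brown sugar: (3 tbsp + 2 tsp = 11/3 tbsp) × 22/5 ÷ 16 tbsp/cup × 220 g/cup ≈ 222 g
rolled oats: (3 tbsp + 2 tsp = 11/3 tbsp) × 22/5 ÷ 16 tbsp/cup × 90 g/cup ≈ 91 g
all-purpose flour: (3 cup + 13 tbsp = 3.8125 cup) × 22/5 × 125 g/cup ≈ 2097 g
mashed banana: (1 cup + 1 tbsp = 1.0625 cup) × 22/5 × 232 g/cup ≈ 1085 g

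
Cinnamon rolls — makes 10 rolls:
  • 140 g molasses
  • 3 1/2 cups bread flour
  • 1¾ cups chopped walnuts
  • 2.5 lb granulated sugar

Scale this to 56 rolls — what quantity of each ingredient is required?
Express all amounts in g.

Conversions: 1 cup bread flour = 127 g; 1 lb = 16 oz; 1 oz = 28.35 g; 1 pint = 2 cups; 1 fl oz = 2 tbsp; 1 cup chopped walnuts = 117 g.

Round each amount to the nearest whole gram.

Scaling factor: 56/10 = 28/5 = 5.6.
molasses: 140 g × 28/5 = 784 g
bread flour: 3.5 cup × 28/5 × 127 g/cup ≈ 2489 g
chopped walnuts: 1.75 cup × 28/5 × 117 g/cup ≈ 1147 g
granulated sugar: 2.5 lb × 28/5 × 16 oz/lb × 28.35 g/oz ≈ 6350 g

molasses: 784 g; bread flour: 2489 g; chopped walnuts: 1147 g; granulated sugar: 6350 g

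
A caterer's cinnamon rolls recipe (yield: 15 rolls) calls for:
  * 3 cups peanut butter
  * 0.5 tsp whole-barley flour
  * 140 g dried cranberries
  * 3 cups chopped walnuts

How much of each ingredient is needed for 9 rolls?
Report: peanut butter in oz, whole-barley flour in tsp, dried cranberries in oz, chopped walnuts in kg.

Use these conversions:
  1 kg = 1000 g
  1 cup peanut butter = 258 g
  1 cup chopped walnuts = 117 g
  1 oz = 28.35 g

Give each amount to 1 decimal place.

peanut butter: 16.4 oz; whole-barley flour: 0.3 tsp; dried cranberries: 3.0 oz; chopped walnuts: 0.2 kg

Scaling factor: 9/15 = 3/5 = 0.6.
peanut butter: 3 cup × 3/5 × 258 g/cup ÷ 28.35 g/oz ≈ 16.4 oz
whole-barley flour: 0.5 tsp × 3/5 = 0.3 tsp
dried cranberries: 140 g × 3/5 ÷ 28.35 g/oz ≈ 3.0 oz
chopped walnuts: 3 cup × 3/5 × 117 g/cup ÷ 1000 g/kg ≈ 0.2 kg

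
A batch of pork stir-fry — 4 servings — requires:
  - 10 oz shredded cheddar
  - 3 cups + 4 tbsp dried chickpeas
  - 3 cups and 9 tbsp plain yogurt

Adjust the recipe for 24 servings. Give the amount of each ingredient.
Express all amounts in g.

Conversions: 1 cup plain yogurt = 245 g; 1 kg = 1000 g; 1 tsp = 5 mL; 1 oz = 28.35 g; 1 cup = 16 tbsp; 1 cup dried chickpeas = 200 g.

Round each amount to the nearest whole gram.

shredded cheddar: 1701 g; dried chickpeas: 3900 g; plain yogurt: 5237 g

Scaling factor: 24/4 = 6.
shredded cheddar: 10 oz × 6 × 28.35 g/oz = 1701 g
dried chickpeas: (3 cup + 4 tbsp = 3.25 cup) × 6 × 200 g/cup = 3900 g
plain yogurt: (3 cup + 9 tbsp = 3.5625 cup) × 6 × 245 g/cup ≈ 5237 g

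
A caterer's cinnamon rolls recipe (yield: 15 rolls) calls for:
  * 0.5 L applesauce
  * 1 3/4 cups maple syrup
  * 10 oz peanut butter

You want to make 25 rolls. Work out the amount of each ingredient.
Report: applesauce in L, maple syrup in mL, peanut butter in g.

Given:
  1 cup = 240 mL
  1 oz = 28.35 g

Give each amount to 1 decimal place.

Scaling factor: 25/15 = 5/3.
applesauce: 0.5 L × 5/3 ≈ 0.8 L
maple syrup: 1.75 cup × 5/3 × 240 mL/cup = 700.0 mL
peanut butter: 10 oz × 5/3 × 28.35 g/oz = 472.5 g

applesauce: 0.8 L; maple syrup: 700.0 mL; peanut butter: 472.5 g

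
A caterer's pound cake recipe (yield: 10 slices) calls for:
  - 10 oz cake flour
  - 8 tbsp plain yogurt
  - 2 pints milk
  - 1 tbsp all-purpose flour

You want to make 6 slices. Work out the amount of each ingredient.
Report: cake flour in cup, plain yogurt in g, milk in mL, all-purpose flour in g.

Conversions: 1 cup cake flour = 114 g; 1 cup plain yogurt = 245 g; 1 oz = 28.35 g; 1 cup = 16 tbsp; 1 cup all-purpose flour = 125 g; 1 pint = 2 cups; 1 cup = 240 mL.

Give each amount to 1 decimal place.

Scaling factor: 6/10 = 3/5 = 0.6.
cake flour: 10 oz × 3/5 × 28.35 g/oz ÷ 114 g/cup ≈ 1.5 cup
plain yogurt: 8 tbsp × 3/5 ÷ 16 tbsp/cup × 245 g/cup = 73.5 g
milk: 2 pint × 3/5 × 2 cup/pint × 240 mL/cup = 576.0 mL
all-purpose flour: 1 tbsp × 3/5 ÷ 16 tbsp/cup × 125 g/cup ≈ 4.7 g

cake flour: 1.5 cup; plain yogurt: 73.5 g; milk: 576.0 mL; all-purpose flour: 4.7 g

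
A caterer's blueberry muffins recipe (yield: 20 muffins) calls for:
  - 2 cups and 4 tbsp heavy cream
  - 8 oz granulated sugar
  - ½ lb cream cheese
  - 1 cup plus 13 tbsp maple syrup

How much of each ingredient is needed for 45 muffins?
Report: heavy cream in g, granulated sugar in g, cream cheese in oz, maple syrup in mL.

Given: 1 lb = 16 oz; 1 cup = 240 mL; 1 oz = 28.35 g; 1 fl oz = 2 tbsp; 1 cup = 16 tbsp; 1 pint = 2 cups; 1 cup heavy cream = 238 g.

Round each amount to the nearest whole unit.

heavy cream: 1205 g; granulated sugar: 510 g; cream cheese: 18 oz; maple syrup: 979 mL

Scaling factor: 45/20 = 9/4 = 2.25.
heavy cream: (2 cup + 4 tbsp = 2.25 cup) × 9/4 × 238 g/cup ≈ 1205 g
granulated sugar: 8 oz × 9/4 × 28.35 g/oz ≈ 510 g
cream cheese: 0.5 lb × 9/4 × 16 oz/lb = 18 oz
maple syrup: (1 cup + 13 tbsp = 1.8125 cup) × 9/4 × 240 mL/cup ≈ 979 mL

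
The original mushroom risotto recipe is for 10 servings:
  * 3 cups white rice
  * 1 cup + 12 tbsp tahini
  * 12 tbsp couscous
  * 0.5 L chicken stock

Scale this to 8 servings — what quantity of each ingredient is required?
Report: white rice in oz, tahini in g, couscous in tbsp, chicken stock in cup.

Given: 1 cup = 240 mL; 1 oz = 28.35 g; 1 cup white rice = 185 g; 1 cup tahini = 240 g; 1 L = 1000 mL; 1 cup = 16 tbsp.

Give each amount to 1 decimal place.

white rice: 15.7 oz; tahini: 336.0 g; couscous: 9.6 tbsp; chicken stock: 1.7 cup

Scaling factor: 8/10 = 4/5 = 0.8.
white rice: 3 cup × 4/5 × 185 g/cup ÷ 28.35 g/oz ≈ 15.7 oz
tahini: (1 cup + 12 tbsp = 1.75 cup) × 4/5 × 240 g/cup = 336.0 g
couscous: 12 tbsp × 4/5 = 9.6 tbsp
chicken stock: 0.5 L × 4/5 × 1000 mL/L ÷ 240 mL/cup ≈ 1.7 cup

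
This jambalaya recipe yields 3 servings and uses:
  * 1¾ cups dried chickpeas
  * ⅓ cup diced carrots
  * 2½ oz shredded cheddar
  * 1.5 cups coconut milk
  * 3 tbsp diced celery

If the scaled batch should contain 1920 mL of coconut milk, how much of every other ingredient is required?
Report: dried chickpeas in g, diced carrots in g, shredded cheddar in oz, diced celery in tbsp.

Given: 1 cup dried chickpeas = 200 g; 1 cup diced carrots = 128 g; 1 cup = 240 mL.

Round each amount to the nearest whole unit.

The original recipe has 360 mL of coconut milk, so the scaling factor is 1920 ÷ 360 = 16/3.
dried chickpeas: 1.75 cup × 16/3 × 200 g/cup ≈ 1867 g
diced carrots: 1/3 cup × 16/3 × 128 g/cup ≈ 228 g
shredded cheddar: 2.5 oz × 16/3 ≈ 13 oz
diced celery: 3 tbsp × 16/3 = 16 tbsp

dried chickpeas: 1867 g; diced carrots: 228 g; shredded cheddar: 13 oz; diced celery: 16 tbsp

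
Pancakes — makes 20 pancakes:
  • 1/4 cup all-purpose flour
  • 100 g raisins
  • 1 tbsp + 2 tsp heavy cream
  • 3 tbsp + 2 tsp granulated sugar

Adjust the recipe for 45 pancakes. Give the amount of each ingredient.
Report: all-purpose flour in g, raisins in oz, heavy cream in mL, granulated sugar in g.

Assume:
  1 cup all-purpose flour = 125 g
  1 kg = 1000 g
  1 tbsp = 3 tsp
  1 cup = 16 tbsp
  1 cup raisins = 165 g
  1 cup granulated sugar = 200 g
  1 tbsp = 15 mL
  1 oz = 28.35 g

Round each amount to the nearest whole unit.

Scaling factor: 45/20 = 9/4 = 2.25.
all-purpose flour: 0.25 cup × 9/4 × 125 g/cup ≈ 70 g
raisins: 100 g × 9/4 ÷ 28.35 g/oz ≈ 8 oz
heavy cream: (1 tbsp + 2 tsp = 5/3 tbsp) × 9/4 × 15 mL/tbsp ≈ 56 mL
granulated sugar: (3 tbsp + 2 tsp = 11/3 tbsp) × 9/4 ÷ 16 tbsp/cup × 200 g/cup ≈ 103 g

all-purpose flour: 70 g; raisins: 8 oz; heavy cream: 56 mL; granulated sugar: 103 g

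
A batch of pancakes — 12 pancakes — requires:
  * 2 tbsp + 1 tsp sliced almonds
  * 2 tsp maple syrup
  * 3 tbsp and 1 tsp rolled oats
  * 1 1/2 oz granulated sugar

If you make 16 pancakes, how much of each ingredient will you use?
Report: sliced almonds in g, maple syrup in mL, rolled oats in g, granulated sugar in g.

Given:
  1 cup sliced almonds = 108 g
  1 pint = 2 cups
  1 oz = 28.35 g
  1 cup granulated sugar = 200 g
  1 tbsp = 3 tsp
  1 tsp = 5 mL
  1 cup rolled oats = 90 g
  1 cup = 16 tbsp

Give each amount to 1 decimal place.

Scaling factor: 16/12 = 4/3.
sliced almonds: (2 tbsp + 1 tsp = 7/3 tbsp) × 4/3 ÷ 16 tbsp/cup × 108 g/cup = 21.0 g
maple syrup: 2 tsp × 4/3 × 5 mL/tsp ≈ 13.3 mL
rolled oats: (3 tbsp + 1 tsp = 10/3 tbsp) × 4/3 ÷ 16 tbsp/cup × 90 g/cup = 25.0 g
granulated sugar: 1.5 oz × 4/3 × 28.35 g/oz = 56.7 g

sliced almonds: 21.0 g; maple syrup: 13.3 mL; rolled oats: 25.0 g; granulated sugar: 56.7 g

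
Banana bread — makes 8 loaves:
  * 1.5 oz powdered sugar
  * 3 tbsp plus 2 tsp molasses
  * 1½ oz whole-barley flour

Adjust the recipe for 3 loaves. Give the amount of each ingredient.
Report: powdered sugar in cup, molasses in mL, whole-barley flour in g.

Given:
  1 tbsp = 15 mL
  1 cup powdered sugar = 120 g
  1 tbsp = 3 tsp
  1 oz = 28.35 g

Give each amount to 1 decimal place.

powdered sugar: 0.1 cup; molasses: 20.6 mL; whole-barley flour: 15.9 g

Scaling factor: 3/8 = 0.375.
powdered sugar: 1.5 oz × 3/8 × 28.35 g/oz ÷ 120 g/cup ≈ 0.1 cup
molasses: (3 tbsp + 2 tsp = 11/3 tbsp) × 3/8 × 15 mL/tbsp ≈ 20.6 mL
whole-barley flour: 1.5 oz × 3/8 × 28.35 g/oz ≈ 15.9 g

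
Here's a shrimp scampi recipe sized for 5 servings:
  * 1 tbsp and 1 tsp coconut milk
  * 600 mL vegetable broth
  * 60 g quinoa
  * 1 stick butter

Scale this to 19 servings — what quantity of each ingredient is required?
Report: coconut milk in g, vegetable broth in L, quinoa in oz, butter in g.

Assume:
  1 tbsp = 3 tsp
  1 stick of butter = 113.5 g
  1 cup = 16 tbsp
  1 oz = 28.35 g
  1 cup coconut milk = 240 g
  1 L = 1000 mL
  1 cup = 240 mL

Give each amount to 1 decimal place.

Scaling factor: 19/5 = 3.8.
coconut milk: (1 tbsp + 1 tsp = 4/3 tbsp) × 19/5 ÷ 16 tbsp/cup × 240 g/cup = 76.0 g
vegetable broth: 600 mL × 19/5 ÷ 1000 mL/L ≈ 2.3 L
quinoa: 60 g × 19/5 ÷ 28.35 g/oz ≈ 8.0 oz
butter: 1 stick × 19/5 × 113.5 g/stick = 431.3 g

coconut milk: 76.0 g; vegetable broth: 2.3 L; quinoa: 8.0 oz; butter: 431.3 g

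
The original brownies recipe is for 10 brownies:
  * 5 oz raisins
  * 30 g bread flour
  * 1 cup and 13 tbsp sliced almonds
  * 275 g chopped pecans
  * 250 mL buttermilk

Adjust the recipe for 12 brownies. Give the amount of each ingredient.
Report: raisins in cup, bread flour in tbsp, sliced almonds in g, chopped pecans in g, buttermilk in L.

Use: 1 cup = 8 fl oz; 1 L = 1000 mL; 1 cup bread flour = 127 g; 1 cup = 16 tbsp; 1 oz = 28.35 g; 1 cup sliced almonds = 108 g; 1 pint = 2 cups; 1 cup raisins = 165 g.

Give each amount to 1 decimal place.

Scaling factor: 12/10 = 6/5 = 1.2.
raisins: 5 oz × 6/5 × 28.35 g/oz ÷ 165 g/cup ≈ 1.0 cup
bread flour: 30 g × 6/5 ÷ 127 g/cup × 16 tbsp/cup ≈ 4.5 tbsp
sliced almonds: (1 cup + 13 tbsp = 1.8125 cup) × 6/5 × 108 g/cup = 234.9 g
chopped pecans: 275 g × 6/5 = 330.0 g
buttermilk: 250 mL × 6/5 ÷ 1000 mL/L = 0.3 L

raisins: 1.0 cup; bread flour: 4.5 tbsp; sliced almonds: 234.9 g; chopped pecans: 330.0 g; buttermilk: 0.3 L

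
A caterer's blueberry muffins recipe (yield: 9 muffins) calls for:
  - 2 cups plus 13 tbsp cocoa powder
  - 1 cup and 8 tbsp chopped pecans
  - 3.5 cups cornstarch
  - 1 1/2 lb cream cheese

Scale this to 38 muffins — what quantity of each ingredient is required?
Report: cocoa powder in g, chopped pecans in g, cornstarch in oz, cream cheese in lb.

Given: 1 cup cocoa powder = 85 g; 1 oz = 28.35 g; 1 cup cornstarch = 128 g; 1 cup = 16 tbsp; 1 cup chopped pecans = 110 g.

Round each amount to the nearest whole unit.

Scaling factor: 38/9.
cocoa powder: (2 cup + 13 tbsp = 2.8125 cup) × 38/9 × 85 g/cup ≈ 1009 g
chopped pecans: (1 cup + 8 tbsp = 1.5 cup) × 38/9 × 110 g/cup ≈ 697 g
cornstarch: 3.5 cup × 38/9 × 128 g/cup ÷ 28.35 g/oz ≈ 67 oz
cream cheese: 1.5 lb × 38/9 ≈ 6 lb

cocoa powder: 1009 g; chopped pecans: 697 g; cornstarch: 67 oz; cream cheese: 6 lb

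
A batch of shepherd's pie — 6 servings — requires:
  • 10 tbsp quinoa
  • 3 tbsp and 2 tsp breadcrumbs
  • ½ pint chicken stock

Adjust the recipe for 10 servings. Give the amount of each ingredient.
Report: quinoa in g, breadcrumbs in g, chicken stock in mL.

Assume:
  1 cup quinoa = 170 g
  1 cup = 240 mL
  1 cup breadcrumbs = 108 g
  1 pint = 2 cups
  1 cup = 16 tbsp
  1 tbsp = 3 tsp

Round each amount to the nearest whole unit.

quinoa: 177 g; breadcrumbs: 41 g; chicken stock: 400 mL

Scaling factor: 10/6 = 5/3.
quinoa: 10 tbsp × 5/3 ÷ 16 tbsp/cup × 170 g/cup ≈ 177 g
breadcrumbs: (3 tbsp + 2 tsp = 11/3 tbsp) × 5/3 ÷ 16 tbsp/cup × 108 g/cup ≈ 41 g
chicken stock: 0.5 pint × 5/3 × 2 cup/pint × 240 mL/cup = 400 mL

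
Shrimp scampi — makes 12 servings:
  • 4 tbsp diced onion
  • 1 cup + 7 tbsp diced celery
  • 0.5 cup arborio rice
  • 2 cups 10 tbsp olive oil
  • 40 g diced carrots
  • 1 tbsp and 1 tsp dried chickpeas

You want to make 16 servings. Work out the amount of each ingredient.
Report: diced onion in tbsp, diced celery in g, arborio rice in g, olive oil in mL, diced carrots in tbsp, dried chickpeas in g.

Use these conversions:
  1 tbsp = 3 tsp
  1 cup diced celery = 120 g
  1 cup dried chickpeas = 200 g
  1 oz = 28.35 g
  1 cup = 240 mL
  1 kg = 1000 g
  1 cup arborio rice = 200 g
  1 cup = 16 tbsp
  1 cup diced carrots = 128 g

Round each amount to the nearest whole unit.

diced onion: 5 tbsp; diced celery: 230 g; arborio rice: 133 g; olive oil: 840 mL; diced carrots: 7 tbsp; dried chickpeas: 22 g

Scaling factor: 16/12 = 4/3.
diced onion: 4 tbsp × 4/3 ≈ 5 tbsp
diced celery: (1 cup + 7 tbsp = 1.4375 cup) × 4/3 × 120 g/cup = 230 g
arborio rice: 0.5 cup × 4/3 × 200 g/cup ≈ 133 g
olive oil: (2 cup + 10 tbsp = 2.625 cup) × 4/3 × 240 mL/cup = 840 mL
diced carrots: 40 g × 4/3 ÷ 128 g/cup × 16 tbsp/cup ≈ 7 tbsp
dried chickpeas: (1 tbsp + 1 tsp = 4/3 tbsp) × 4/3 ÷ 16 tbsp/cup × 200 g/cup ≈ 22 g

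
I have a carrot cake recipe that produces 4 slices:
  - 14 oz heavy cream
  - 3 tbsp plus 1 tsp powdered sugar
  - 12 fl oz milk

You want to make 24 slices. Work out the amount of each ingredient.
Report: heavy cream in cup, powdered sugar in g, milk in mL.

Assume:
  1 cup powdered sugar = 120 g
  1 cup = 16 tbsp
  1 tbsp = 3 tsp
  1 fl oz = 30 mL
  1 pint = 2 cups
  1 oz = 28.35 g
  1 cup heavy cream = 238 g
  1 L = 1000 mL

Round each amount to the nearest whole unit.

Scaling factor: 24/4 = 6.
heavy cream: 14 oz × 6 × 28.35 g/oz ÷ 238 g/cup ≈ 10 cup
powdered sugar: (3 tbsp + 1 tsp = 10/3 tbsp) × 6 ÷ 16 tbsp/cup × 120 g/cup = 150 g
milk: 12 fl oz × 6 × 30 mL/fl oz = 2160 mL

heavy cream: 10 cup; powdered sugar: 150 g; milk: 2160 mL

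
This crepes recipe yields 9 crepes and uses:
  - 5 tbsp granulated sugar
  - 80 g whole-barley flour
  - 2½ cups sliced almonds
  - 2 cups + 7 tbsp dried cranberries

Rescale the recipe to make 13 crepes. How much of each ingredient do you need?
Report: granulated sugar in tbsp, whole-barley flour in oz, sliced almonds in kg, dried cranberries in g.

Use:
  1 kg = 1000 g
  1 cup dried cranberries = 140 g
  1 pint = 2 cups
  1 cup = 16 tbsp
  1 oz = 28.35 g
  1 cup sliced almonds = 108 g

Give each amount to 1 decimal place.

Scaling factor: 13/9.
granulated sugar: 5 tbsp × 13/9 ≈ 7.2 tbsp
whole-barley flour: 80 g × 13/9 ÷ 28.35 g/oz ≈ 4.1 oz
sliced almonds: 2.5 cup × 13/9 × 108 g/cup ÷ 1000 g/kg ≈ 0.4 kg
dried cranberries: (2 cup + 7 tbsp = 2.4375 cup) × 13/9 × 140 g/cup ≈ 492.9 g

granulated sugar: 7.2 tbsp; whole-barley flour: 4.1 oz; sliced almonds: 0.4 kg; dried cranberries: 492.9 g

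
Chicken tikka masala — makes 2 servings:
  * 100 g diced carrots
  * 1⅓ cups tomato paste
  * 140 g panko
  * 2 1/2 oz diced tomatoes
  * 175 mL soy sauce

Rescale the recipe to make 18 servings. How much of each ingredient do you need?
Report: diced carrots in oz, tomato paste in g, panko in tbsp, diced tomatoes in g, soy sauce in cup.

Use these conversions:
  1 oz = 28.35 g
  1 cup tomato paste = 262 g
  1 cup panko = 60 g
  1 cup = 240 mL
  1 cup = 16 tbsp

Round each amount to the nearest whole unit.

Scaling factor: 18/2 = 9.
diced carrots: 100 g × 9 ÷ 28.35 g/oz ≈ 32 oz
tomato paste: 4/3 cup × 9 × 262 g/cup = 3144 g
panko: 140 g × 9 ÷ 60 g/cup × 16 tbsp/cup = 336 tbsp
diced tomatoes: 2.5 oz × 9 × 28.35 g/oz ≈ 638 g
soy sauce: 175 mL × 9 ÷ 240 mL/cup ≈ 7 cup

diced carrots: 32 oz; tomato paste: 3144 g; panko: 336 tbsp; diced tomatoes: 638 g; soy sauce: 7 cup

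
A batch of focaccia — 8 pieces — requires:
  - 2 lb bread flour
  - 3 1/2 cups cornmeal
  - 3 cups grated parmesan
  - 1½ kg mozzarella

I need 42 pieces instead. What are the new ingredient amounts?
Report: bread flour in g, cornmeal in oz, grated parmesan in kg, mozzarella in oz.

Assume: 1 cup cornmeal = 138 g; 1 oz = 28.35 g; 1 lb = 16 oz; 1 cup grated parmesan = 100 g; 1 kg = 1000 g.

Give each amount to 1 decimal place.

Scaling factor: 42/8 = 21/4 = 5.25.
bread flour: 2 lb × 21/4 × 16 oz/lb × 28.35 g/oz = 4762.8 g
cornmeal: 3.5 cup × 21/4 × 138 g/cup ÷ 28.35 g/oz ≈ 89.4 oz
grated parmesan: 3 cup × 21/4 × 100 g/cup ÷ 1000 g/kg ≈ 1.6 kg
mozzarella: 1.5 kg × 21/4 × 1000 g/kg ÷ 28.35 g/oz ≈ 277.8 oz

bread flour: 4762.8 g; cornmeal: 89.4 oz; grated parmesan: 1.6 kg; mozzarella: 277.8 oz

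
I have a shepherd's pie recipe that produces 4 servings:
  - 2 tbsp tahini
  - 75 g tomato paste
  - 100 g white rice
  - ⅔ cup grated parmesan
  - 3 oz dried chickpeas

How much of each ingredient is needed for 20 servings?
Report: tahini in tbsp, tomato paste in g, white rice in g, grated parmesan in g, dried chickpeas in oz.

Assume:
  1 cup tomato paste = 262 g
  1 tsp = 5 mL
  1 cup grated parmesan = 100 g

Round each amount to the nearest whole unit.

Scaling factor: 20/4 = 5.
tahini: 2 tbsp × 5 = 10 tbsp
tomato paste: 75 g × 5 = 375 g
white rice: 100 g × 5 = 500 g
grated parmesan: 2/3 cup × 5 × 100 g/cup ≈ 333 g
dried chickpeas: 3 oz × 5 = 15 oz

tahini: 10 tbsp; tomato paste: 375 g; white rice: 500 g; grated parmesan: 333 g; dried chickpeas: 15 oz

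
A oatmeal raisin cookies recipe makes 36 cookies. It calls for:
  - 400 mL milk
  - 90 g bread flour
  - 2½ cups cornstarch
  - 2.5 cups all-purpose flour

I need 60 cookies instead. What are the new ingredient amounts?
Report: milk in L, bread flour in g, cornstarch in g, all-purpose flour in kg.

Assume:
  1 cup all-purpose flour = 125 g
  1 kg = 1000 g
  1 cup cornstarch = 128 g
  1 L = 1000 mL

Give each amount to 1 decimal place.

Scaling factor: 60/36 = 5/3.
milk: 400 mL × 5/3 ÷ 1000 mL/L ≈ 0.7 L
bread flour: 90 g × 5/3 = 150.0 g
cornstarch: 2.5 cup × 5/3 × 128 g/cup ≈ 533.3 g
all-purpose flour: 2.5 cup × 5/3 × 125 g/cup ÷ 1000 g/kg ≈ 0.5 kg

milk: 0.7 L; bread flour: 150.0 g; cornstarch: 533.3 g; all-purpose flour: 0.5 kg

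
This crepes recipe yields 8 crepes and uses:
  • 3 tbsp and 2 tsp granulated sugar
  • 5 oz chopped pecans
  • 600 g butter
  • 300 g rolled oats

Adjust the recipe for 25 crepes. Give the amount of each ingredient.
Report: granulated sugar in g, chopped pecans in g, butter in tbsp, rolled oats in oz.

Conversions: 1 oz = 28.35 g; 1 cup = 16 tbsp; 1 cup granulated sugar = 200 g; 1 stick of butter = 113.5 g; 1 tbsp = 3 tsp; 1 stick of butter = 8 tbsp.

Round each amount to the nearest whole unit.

Scaling factor: 25/8 = 3.125.
granulated sugar: (3 tbsp + 2 tsp = 11/3 tbsp) × 25/8 ÷ 16 tbsp/cup × 200 g/cup ≈ 143 g
chopped pecans: 5 oz × 25/8 × 28.35 g/oz ≈ 443 g
butter: 600 g × 25/8 ÷ 113.5 g/stick × 8 tbsp/stick ≈ 132 tbsp
rolled oats: 300 g × 25/8 ÷ 28.35 g/oz ≈ 33 oz

granulated sugar: 143 g; chopped pecans: 443 g; butter: 132 tbsp; rolled oats: 33 oz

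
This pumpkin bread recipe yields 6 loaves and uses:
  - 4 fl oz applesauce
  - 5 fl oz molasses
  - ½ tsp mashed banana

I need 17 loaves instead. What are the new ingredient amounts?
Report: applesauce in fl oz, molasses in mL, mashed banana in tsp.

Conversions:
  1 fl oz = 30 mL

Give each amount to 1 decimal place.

applesauce: 11.3 fl oz; molasses: 425.0 mL; mashed banana: 1.4 tsp

Scaling factor: 17/6.
applesauce: 4 fl oz × 17/6 ≈ 11.3 fl oz
molasses: 5 fl oz × 17/6 × 30 mL/fl oz = 425.0 mL
mashed banana: 0.5 tsp × 17/6 ≈ 1.4 tsp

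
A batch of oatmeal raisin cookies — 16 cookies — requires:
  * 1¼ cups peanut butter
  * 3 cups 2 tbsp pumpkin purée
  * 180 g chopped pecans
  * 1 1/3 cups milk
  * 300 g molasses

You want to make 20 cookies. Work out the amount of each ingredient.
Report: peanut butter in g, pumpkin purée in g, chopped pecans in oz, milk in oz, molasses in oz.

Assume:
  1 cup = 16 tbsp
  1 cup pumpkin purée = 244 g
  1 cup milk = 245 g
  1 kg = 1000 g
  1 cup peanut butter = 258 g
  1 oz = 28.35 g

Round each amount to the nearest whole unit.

peanut butter: 403 g; pumpkin purée: 953 g; chopped pecans: 8 oz; milk: 14 oz; molasses: 13 oz

Scaling factor: 20/16 = 5/4 = 1.25.
peanut butter: 1.25 cup × 5/4 × 258 g/cup ≈ 403 g
pumpkin purée: (3 cup + 2 tbsp = 3.125 cup) × 5/4 × 244 g/cup ≈ 953 g
chopped pecans: 180 g × 5/4 ÷ 28.35 g/oz ≈ 8 oz
milk: 4/3 cup × 5/4 × 245 g/cup ÷ 28.35 g/oz ≈ 14 oz
molasses: 300 g × 5/4 ÷ 28.35 g/oz ≈ 13 oz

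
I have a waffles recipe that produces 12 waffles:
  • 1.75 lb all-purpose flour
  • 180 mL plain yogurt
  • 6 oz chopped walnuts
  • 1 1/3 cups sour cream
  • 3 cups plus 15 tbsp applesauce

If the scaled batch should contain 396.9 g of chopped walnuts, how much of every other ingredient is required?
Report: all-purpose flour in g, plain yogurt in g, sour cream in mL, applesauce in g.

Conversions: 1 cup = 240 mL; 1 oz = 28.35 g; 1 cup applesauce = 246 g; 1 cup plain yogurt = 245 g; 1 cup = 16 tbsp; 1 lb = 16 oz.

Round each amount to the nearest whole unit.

The original recipe has 170.1 g of chopped walnuts, so the scaling factor is 396.9 ÷ 170.1 = 7/3.
all-purpose flour: 1.75 lb × 7/3 × 16 oz/lb × 28.35 g/oz ≈ 1852 g
plain yogurt: 180 mL × 7/3 ÷ 240 mL/cup × 245 g/cup ≈ 429 g
sour cream: 4/3 cup × 7/3 × 240 mL/cup ≈ 747 mL
applesauce: (3 cup + 15 tbsp = 3.9375 cup) × 7/3 × 246 g/cup ≈ 2260 g

all-purpose flour: 1852 g; plain yogurt: 429 g; sour cream: 747 mL; applesauce: 2260 g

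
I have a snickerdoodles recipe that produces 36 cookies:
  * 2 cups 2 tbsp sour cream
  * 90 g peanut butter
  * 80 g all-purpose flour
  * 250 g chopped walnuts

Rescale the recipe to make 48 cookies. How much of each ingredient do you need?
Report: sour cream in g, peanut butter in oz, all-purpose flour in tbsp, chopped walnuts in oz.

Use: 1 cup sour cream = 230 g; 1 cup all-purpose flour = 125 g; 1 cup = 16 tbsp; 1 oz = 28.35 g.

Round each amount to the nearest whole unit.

sour cream: 652 g; peanut butter: 4 oz; all-purpose flour: 14 tbsp; chopped walnuts: 12 oz

Scaling factor: 48/36 = 4/3.
sour cream: (2 cup + 2 tbsp = 2.125 cup) × 4/3 × 230 g/cup ≈ 652 g
peanut butter: 90 g × 4/3 ÷ 28.35 g/oz ≈ 4 oz
all-purpose flour: 80 g × 4/3 ÷ 125 g/cup × 16 tbsp/cup ≈ 14 tbsp
chopped walnuts: 250 g × 4/3 ÷ 28.35 g/oz ≈ 12 oz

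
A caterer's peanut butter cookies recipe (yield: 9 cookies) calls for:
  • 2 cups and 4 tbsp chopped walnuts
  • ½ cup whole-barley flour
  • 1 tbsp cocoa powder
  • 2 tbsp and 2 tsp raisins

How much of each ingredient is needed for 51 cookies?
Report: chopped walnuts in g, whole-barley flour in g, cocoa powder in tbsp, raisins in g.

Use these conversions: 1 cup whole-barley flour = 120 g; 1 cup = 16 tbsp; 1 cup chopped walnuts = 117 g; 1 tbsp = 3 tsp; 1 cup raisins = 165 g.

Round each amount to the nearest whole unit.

Scaling factor: 51/9 = 17/3.
chopped walnuts: (2 cup + 4 tbsp = 2.25 cup) × 17/3 × 117 g/cup ≈ 1492 g
whole-barley flour: 0.5 cup × 17/3 × 120 g/cup = 340 g
cocoa powder: 1 tbsp × 17/3 ≈ 6 tbsp
raisins: (2 tbsp + 2 tsp = 8/3 tbsp) × 17/3 ÷ 16 tbsp/cup × 165 g/cup ≈ 156 g

chopped walnuts: 1492 g; whole-barley flour: 340 g; cocoa powder: 6 tbsp; raisins: 156 g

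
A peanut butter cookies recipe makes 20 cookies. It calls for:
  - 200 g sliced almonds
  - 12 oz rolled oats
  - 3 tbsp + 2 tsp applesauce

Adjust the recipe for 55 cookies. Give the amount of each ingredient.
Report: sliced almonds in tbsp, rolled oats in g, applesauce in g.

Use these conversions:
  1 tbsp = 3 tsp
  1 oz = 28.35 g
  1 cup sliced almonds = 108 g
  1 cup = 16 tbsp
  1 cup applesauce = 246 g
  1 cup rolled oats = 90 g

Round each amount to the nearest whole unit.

Scaling factor: 55/20 = 11/4 = 2.75.
sliced almonds: 200 g × 11/4 ÷ 108 g/cup × 16 tbsp/cup ≈ 81 tbsp
rolled oats: 12 oz × 11/4 × 28.35 g/oz ≈ 936 g
applesauce: (3 tbsp + 2 tsp = 11/3 tbsp) × 11/4 ÷ 16 tbsp/cup × 246 g/cup ≈ 155 g

sliced almonds: 81 tbsp; rolled oats: 936 g; applesauce: 155 g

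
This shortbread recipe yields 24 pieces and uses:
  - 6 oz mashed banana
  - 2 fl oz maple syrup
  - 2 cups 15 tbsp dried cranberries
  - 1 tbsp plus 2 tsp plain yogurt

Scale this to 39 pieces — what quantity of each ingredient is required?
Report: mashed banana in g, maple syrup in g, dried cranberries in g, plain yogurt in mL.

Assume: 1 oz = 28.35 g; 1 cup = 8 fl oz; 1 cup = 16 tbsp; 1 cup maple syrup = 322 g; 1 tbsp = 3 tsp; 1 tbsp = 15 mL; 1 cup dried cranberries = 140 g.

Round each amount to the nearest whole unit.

Scaling factor: 39/24 = 13/8 = 1.625.
mashed banana: 6 oz × 13/8 × 28.35 g/oz ≈ 276 g
maple syrup: 2 fl oz × 13/8 ÷ 8 fl oz/cup × 322 g/cup ≈ 131 g
dried cranberries: (2 cup + 15 tbsp = 2.9375 cup) × 13/8 × 140 g/cup ≈ 668 g
plain yogurt: (1 tbsp + 2 tsp = 5/3 tbsp) × 13/8 × 15 mL/tbsp ≈ 41 mL

mashed banana: 276 g; maple syrup: 131 g; dried cranberries: 668 g; plain yogurt: 41 mL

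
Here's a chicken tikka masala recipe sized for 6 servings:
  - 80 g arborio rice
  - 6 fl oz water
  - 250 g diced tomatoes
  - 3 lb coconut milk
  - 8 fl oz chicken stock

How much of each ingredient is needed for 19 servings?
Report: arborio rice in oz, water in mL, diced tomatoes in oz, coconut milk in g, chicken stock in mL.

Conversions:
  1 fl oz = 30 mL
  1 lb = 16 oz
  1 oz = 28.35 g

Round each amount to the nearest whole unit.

Scaling factor: 19/6.
arborio rice: 80 g × 19/6 ÷ 28.35 g/oz ≈ 9 oz
water: 6 fl oz × 19/6 × 30 mL/fl oz = 570 mL
diced tomatoes: 250 g × 19/6 ÷ 28.35 g/oz ≈ 28 oz
coconut milk: 3 lb × 19/6 × 16 oz/lb × 28.35 g/oz ≈ 4309 g
chicken stock: 8 fl oz × 19/6 × 30 mL/fl oz = 760 mL

arborio rice: 9 oz; water: 570 mL; diced tomatoes: 28 oz; coconut milk: 4309 g; chicken stock: 760 mL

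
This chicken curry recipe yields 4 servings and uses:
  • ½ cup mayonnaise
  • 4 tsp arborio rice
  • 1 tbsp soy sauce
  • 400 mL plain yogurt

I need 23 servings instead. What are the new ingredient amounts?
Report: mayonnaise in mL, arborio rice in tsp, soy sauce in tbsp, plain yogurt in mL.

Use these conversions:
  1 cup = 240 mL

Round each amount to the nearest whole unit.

mayonnaise: 690 mL; arborio rice: 23 tsp; soy sauce: 6 tbsp; plain yogurt: 2300 mL

Scaling factor: 23/4 = 5.75.
mayonnaise: 0.5 cup × 23/4 × 240 mL/cup = 690 mL
arborio rice: 4 tsp × 23/4 = 23 tsp
soy sauce: 1 tbsp × 23/4 ≈ 6 tbsp
plain yogurt: 400 mL × 23/4 = 2300 mL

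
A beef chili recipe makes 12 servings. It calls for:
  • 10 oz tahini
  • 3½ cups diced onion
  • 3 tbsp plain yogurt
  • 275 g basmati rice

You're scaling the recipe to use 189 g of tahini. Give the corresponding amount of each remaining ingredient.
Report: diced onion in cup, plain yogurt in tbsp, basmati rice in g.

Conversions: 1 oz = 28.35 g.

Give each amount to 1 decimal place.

diced onion: 2.3 cup; plain yogurt: 2.0 tbsp; basmati rice: 183.3 g

The original recipe has 283.5 g of tahini, so the scaling factor is 189 ÷ 283.5 = 2/3.
diced onion: 3.5 cup × 2/3 ≈ 2.3 cup
plain yogurt: 3 tbsp × 2/3 = 2.0 tbsp
basmati rice: 275 g × 2/3 ≈ 183.3 g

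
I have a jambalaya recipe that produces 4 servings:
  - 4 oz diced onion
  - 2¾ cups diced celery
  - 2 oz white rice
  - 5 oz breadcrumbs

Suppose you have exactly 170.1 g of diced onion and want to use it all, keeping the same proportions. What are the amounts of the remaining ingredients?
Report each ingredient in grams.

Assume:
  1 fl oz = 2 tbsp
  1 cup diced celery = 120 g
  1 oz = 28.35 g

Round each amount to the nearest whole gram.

diced celery: 495 g; white rice: 85 g; breadcrumbs: 213 g

The original recipe has 113.4 g of diced onion, so the scaling factor is 170.1 ÷ 113.4 = 3/2 = 1.5.
diced celery: 2.75 cup × 3/2 × 120 g/cup = 495 g
white rice: 2 oz × 3/2 × 28.35 g/oz ≈ 85 g
breadcrumbs: 5 oz × 3/2 × 28.35 g/oz ≈ 213 g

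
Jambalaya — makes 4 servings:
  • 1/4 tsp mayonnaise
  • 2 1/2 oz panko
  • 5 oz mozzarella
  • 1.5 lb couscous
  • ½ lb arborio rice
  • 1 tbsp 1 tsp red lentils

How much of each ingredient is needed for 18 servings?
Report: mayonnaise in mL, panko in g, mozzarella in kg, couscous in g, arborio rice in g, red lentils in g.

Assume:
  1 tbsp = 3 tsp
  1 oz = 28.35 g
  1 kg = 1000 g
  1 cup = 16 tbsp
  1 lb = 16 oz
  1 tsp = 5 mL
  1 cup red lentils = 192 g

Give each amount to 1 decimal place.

Scaling factor: 18/4 = 9/2 = 4.5.
mayonnaise: 0.25 tsp × 9/2 × 5 mL/tsp ≈ 5.6 mL
panko: 2.5 oz × 9/2 × 28.35 g/oz ≈ 318.9 g
mozzarella: 5 oz × 9/2 × 28.35 g/oz ÷ 1000 g/kg ≈ 0.6 kg
couscous: 1.5 lb × 9/2 × 16 oz/lb × 28.35 g/oz = 3061.8 g
arborio rice: 0.5 lb × 9/2 × 16 oz/lb × 28.35 g/oz = 1020.6 g
red lentils: (1 tbsp + 1 tsp = 4/3 tbsp) × 9/2 ÷ 16 tbsp/cup × 192 g/cup = 72.0 g

mayonnaise: 5.6 mL; panko: 318.9 g; mozzarella: 0.6 kg; couscous: 3061.8 g; arborio rice: 1020.6 g; red lentils: 72.0 g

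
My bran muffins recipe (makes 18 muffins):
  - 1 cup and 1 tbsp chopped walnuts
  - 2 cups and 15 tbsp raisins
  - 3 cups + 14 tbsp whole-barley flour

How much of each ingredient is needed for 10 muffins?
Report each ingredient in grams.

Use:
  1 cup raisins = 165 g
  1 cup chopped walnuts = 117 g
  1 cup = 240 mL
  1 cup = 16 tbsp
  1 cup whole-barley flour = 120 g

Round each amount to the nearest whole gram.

Scaling factor: 10/18 = 5/9.
chopped walnuts: (1 cup + 1 tbsp = 1.0625 cup) × 5/9 × 117 g/cup ≈ 69 g
raisins: (2 cup + 15 tbsp = 2.9375 cup) × 5/9 × 165 g/cup ≈ 269 g
whole-barley flour: (3 cup + 14 tbsp = 3.875 cup) × 5/9 × 120 g/cup ≈ 258 g

chopped walnuts: 69 g; raisins: 269 g; whole-barley flour: 258 g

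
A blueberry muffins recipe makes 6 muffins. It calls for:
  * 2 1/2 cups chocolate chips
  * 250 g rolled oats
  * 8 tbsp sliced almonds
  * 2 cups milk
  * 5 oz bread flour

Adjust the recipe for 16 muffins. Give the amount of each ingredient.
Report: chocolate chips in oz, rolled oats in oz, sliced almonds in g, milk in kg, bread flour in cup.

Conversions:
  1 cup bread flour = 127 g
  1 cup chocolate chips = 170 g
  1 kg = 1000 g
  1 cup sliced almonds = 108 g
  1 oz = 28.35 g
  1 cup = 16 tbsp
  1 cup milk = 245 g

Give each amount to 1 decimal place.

Scaling factor: 16/6 = 8/3.
chocolate chips: 2.5 cup × 8/3 × 170 g/cup ÷ 28.35 g/oz ≈ 40.0 oz
rolled oats: 250 g × 8/3 ÷ 28.35 g/oz ≈ 23.5 oz
sliced almonds: 8 tbsp × 8/3 ÷ 16 tbsp/cup × 108 g/cup = 144.0 g
milk: 2 cup × 8/3 × 245 g/cup ÷ 1000 g/kg ≈ 1.3 kg
bread flour: 5 oz × 8/3 × 28.35 g/oz ÷ 127 g/cup ≈ 3.0 cup

chocolate chips: 40.0 oz; rolled oats: 23.5 oz; sliced almonds: 144.0 g; milk: 1.3 kg; bread flour: 3.0 cup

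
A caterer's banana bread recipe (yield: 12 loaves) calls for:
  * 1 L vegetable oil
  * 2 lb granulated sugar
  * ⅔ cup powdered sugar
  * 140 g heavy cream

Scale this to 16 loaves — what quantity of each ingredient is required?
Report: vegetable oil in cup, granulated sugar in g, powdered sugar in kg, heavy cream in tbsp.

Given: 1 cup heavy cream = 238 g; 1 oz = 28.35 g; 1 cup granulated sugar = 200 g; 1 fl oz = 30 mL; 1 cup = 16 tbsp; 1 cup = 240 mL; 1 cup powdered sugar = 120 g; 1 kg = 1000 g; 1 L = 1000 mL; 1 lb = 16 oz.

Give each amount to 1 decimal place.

Scaling factor: 16/12 = 4/3.
vegetable oil: 1 L × 4/3 × 1000 mL/L ÷ 240 mL/cup ≈ 5.6 cup
granulated sugar: 2 lb × 4/3 × 16 oz/lb × 28.35 g/oz = 1209.6 g
powdered sugar: 2/3 cup × 4/3 × 120 g/cup ÷ 1000 g/kg ≈ 0.1 kg
heavy cream: 140 g × 4/3 ÷ 238 g/cup × 16 tbsp/cup ≈ 12.5 tbsp

vegetable oil: 5.6 cup; granulated sugar: 1209.6 g; powdered sugar: 0.1 kg; heavy cream: 12.5 tbsp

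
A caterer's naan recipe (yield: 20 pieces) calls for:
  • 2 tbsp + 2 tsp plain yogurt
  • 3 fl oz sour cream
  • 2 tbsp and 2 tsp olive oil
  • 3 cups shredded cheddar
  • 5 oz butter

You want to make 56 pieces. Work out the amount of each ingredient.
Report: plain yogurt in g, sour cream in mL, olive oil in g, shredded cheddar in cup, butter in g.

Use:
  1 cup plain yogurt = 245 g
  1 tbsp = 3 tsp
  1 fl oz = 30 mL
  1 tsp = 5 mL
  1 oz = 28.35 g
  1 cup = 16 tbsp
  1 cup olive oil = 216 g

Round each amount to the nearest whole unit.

plain yogurt: 114 g; sour cream: 252 mL; olive oil: 101 g; shredded cheddar: 8 cup; butter: 397 g

Scaling factor: 56/20 = 14/5 = 2.8.
plain yogurt: (2 tbsp + 2 tsp = 8/3 tbsp) × 14/5 ÷ 16 tbsp/cup × 245 g/cup ≈ 114 g
sour cream: 3 fl oz × 14/5 × 30 mL/fl oz = 252 mL
olive oil: (2 tbsp + 2 tsp = 8/3 tbsp) × 14/5 ÷ 16 tbsp/cup × 216 g/cup ≈ 101 g
shredded cheddar: 3 cup × 14/5 ≈ 8 cup
butter: 5 oz × 14/5 × 28.35 g/oz ≈ 397 g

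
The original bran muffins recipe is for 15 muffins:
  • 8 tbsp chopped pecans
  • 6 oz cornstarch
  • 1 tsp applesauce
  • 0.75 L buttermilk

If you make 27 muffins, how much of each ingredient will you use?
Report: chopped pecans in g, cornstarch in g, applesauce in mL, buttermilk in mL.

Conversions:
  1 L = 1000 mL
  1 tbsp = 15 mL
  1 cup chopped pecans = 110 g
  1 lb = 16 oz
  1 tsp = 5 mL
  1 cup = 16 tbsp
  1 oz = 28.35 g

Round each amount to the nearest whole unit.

Scaling factor: 27/15 = 9/5 = 1.8.
chopped pecans: 8 tbsp × 9/5 ÷ 16 tbsp/cup × 110 g/cup = 99 g
cornstarch: 6 oz × 9/5 × 28.35 g/oz ≈ 306 g
applesauce: 1 tsp × 9/5 × 5 mL/tsp = 9 mL
buttermilk: 0.75 L × 9/5 × 1000 mL/L = 1350 mL

chopped pecans: 99 g; cornstarch: 306 g; applesauce: 9 mL; buttermilk: 1350 mL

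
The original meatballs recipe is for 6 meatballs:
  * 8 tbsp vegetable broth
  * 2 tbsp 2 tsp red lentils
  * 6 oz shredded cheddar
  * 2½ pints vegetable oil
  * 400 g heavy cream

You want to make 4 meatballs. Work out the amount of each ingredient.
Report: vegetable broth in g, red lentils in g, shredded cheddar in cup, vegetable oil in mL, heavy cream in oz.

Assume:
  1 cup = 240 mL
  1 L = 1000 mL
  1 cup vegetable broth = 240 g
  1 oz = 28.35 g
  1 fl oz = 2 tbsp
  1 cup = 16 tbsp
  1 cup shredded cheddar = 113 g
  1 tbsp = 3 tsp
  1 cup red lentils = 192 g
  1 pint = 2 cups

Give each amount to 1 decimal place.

vegetable broth: 80.0 g; red lentils: 21.3 g; shredded cheddar: 1.0 cup; vegetable oil: 800.0 mL; heavy cream: 9.4 oz

Scaling factor: 4/6 = 2/3.
vegetable broth: 8 tbsp × 2/3 ÷ 16 tbsp/cup × 240 g/cup = 80.0 g
red lentils: (2 tbsp + 2 tsp = 8/3 tbsp) × 2/3 ÷ 16 tbsp/cup × 192 g/cup ≈ 21.3 g
shredded cheddar: 6 oz × 2/3 × 28.35 g/oz ÷ 113 g/cup ≈ 1.0 cup
vegetable oil: 2.5 pint × 2/3 × 2 cup/pint × 240 mL/cup = 800.0 mL
heavy cream: 400 g × 2/3 ÷ 28.35 g/oz ≈ 9.4 oz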